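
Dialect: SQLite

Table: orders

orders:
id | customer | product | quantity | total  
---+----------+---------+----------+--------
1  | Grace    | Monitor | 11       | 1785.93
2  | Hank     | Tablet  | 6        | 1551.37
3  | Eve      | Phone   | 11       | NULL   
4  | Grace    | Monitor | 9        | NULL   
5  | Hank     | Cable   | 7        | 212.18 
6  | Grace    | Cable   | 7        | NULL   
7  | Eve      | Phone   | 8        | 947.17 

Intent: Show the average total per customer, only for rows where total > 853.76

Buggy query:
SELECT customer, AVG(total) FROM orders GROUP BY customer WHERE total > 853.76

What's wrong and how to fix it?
Bug: WHERE cannot follow GROUP BY

Fix: Place WHERE between FROM and GROUP BY

Corrected query:
SELECT customer, AVG(total) FROM orders WHERE total > 853.76 GROUP BY customer

Result:
customer | AVG(total)
---------+-----------
Eve      | 947.17    
Grace    | 1785.93   
Hank     | 1551.37   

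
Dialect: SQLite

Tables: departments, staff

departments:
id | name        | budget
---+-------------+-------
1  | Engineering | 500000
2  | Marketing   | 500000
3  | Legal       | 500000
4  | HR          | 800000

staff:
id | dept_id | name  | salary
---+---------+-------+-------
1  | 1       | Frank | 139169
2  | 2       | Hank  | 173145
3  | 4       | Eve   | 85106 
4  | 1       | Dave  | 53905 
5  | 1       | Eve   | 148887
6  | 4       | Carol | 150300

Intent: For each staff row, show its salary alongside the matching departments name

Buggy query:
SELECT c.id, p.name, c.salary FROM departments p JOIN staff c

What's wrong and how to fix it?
Bug: JOIN with no ON clause produces a cartesian product; every staff row pairs with every departments row

Fix: Specify the join condition linking the foreign key to the parent id

Corrected query:
SELECT c.id, p.name, c.salary FROM departments p JOIN staff c ON c.dept_id = p.id

Result:
id | name        | salary
---+-------------+-------
1  | Engineering | 139169
2  | Marketing   | 173145
3  | HR          | 85106 
4  | Engineering | 53905 
5  | Engineering | 148887
6  | HR          | 150300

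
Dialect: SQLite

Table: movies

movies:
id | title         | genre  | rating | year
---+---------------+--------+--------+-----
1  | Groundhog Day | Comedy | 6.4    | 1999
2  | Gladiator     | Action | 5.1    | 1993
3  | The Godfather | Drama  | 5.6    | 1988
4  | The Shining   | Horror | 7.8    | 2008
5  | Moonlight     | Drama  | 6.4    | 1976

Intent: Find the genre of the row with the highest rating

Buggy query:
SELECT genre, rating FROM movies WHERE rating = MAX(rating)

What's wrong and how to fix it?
Bug: MAX(rating) is an aggregate and cannot be used directly in WHERE

Fix: Use a subquery: WHERE rating = (SELECT MAX(rating) FROM movies)

Corrected query:
SELECT genre, rating FROM movies WHERE rating = (SELECT MAX(rating) FROM movies)

Result:
genre  | rating
-------+-------
Horror | 7.8   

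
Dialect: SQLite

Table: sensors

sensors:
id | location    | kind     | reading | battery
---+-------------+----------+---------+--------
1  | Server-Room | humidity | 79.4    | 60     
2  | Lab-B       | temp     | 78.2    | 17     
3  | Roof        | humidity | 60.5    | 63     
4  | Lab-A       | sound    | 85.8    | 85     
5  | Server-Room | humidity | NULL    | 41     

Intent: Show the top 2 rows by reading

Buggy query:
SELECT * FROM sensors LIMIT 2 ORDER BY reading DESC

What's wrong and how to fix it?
Bug: LIMIT must come after ORDER BY

Fix: Sort with ORDER BY, then apply LIMIT

Corrected query:
SELECT * FROM sensors ORDER BY reading DESC LIMIT 2

Result:
id | location    | kind     | reading | battery
---+-------------+----------+---------+--------
4  | Lab-A       | sound    | 85.8    | 85     
1  | Server-Room | humidity | 79.4    | 60     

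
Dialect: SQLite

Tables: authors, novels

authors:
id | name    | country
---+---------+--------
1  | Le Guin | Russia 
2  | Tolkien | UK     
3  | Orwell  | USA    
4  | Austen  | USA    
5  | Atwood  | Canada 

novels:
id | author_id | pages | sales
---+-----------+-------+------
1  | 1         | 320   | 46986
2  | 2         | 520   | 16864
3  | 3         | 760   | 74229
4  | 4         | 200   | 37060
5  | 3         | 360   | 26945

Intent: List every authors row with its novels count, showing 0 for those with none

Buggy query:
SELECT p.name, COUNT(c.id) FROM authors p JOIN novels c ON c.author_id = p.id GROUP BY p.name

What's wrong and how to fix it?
Bug: INNER JOIN drops authors rows that have no matching novels rows

Fix: Switch to LEFT JOIN to retain unmatched parent rows

Corrected query:
SELECT p.name, COUNT(c.id) FROM authors p LEFT JOIN novels c ON c.author_id = p.id GROUP BY p.name

Result:
name    | COUNT(c.id)
--------+------------
Atwood  | 0          
Austen  | 1          
Le Guin | 1          
Orwell  | 2          
Tolkien | 1          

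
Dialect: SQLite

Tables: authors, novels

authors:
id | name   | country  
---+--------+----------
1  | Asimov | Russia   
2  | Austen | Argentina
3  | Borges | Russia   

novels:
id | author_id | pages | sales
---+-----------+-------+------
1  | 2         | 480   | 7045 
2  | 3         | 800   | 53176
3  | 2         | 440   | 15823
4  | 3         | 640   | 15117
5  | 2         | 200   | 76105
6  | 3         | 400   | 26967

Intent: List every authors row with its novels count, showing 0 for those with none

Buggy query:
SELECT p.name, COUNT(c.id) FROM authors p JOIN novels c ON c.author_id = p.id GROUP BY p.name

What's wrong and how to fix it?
Bug: INNER JOIN drops authors rows that have no matching novels rows

Fix: Switch to LEFT JOIN to retain unmatched parent rows

Corrected query:
SELECT p.name, COUNT(c.id) FROM authors p LEFT JOIN novels c ON c.author_id = p.id GROUP BY p.name

Result:
name   | COUNT(c.id)
-------+------------
Asimov | 0          
Austen | 3          
Borges | 3          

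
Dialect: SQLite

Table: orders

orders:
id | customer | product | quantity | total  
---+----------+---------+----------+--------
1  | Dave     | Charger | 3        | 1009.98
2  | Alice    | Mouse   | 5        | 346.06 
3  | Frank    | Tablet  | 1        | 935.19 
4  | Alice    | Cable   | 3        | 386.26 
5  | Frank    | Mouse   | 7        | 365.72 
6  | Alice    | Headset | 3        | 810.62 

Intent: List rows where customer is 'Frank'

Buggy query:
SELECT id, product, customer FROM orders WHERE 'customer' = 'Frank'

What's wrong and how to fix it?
Bug: Single quotes denote string literals in SQL; the column name is being compared as a constant string

Fix: Reference the column as customer without single quotes

Corrected query:
SELECT id, product, customer FROM orders WHERE customer = 'Frank'

Result:
id | product | customer
---+---------+---------
3  | Tablet  | Frank   
5  | Mouse   | Frank   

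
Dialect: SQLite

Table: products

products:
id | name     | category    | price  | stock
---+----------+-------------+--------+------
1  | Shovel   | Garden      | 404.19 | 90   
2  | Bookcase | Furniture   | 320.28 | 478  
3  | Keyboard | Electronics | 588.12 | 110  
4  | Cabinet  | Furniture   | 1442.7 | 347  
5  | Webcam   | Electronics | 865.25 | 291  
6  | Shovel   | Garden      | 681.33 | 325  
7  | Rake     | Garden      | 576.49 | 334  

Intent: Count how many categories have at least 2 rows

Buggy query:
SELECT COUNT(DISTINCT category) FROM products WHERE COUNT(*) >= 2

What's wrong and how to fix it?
Bug: COUNT(*) cannot appear in WHERE; the per-group count doesn't exist yet

Fix: Group first with HAVING COUNT(*) >= 2, then COUNT the resulting groups

Corrected query:
SELECT COUNT(*) FROM (SELECT category FROM products GROUP BY category HAVING COUNT(*) >= 2)

Result:
COUNT(*)
--------
3       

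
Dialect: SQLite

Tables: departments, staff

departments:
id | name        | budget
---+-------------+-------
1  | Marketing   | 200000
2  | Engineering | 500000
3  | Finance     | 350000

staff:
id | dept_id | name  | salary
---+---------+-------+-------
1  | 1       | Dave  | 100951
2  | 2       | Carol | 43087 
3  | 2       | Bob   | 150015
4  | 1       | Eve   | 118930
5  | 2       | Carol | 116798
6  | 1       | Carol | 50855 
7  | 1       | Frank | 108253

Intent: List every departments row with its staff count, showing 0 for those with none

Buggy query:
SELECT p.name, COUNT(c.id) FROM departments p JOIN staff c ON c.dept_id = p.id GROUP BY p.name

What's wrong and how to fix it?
Bug: An inner join excludes parents with zero children

Fix: Use LEFT JOIN so parents without children still appear (COUNT(c.id) gives 0)

Corrected query:
SELECT p.name, COUNT(c.id) FROM departments p LEFT JOIN staff c ON c.dept_id = p.id GROUP BY p.name

Result:
name        | COUNT(c.id)
------------+------------
Engineering | 3          
Finance     | 0          
Marketing   | 4          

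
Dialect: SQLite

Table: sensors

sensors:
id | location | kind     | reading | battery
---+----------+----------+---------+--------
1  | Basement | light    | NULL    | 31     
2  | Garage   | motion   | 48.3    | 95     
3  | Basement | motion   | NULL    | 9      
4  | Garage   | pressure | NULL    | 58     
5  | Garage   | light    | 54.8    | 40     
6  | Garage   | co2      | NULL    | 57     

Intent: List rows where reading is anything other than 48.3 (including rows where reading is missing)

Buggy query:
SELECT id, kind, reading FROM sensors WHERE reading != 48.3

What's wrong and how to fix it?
Bug: 'reading != 48.3' is unknown when reading is NULL, so NULL rows are silently excluded

Fix: Add an explicit OR reading IS NULL to include the missing-value rows

Corrected query:
SELECT id, kind, reading FROM sensors WHERE reading != 48.3 OR reading IS NULL

Result:
id | kind     | reading
---+----------+--------
1  | light    | NULL   
3  | motion   | NULL   
4  | pressure | NULL   
5  | light    | 54.8   
6  | co2      | NULL   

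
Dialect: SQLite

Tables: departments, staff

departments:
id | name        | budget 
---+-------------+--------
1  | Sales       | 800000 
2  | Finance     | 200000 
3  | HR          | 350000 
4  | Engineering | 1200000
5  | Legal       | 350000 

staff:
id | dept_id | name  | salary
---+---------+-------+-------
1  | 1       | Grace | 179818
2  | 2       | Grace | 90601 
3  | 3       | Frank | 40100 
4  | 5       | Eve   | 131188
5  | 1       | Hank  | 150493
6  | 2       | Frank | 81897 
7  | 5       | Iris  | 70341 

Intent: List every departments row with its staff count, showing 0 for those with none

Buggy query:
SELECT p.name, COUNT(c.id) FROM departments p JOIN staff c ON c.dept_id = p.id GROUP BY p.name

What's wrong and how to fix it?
Bug: An inner join excludes parents with zero children

Fix: Use LEFT JOIN so parents without children still appear (COUNT(c.id) gives 0)

Corrected query:
SELECT p.name, COUNT(c.id) FROM departments p LEFT JOIN staff c ON c.dept_id = p.id GROUP BY p.name

Result:
name        | COUNT(c.id)
------------+------------
Engineering | 0          
Finance     | 2          
HR          | 1          
Legal       | 2          
Sales       | 2          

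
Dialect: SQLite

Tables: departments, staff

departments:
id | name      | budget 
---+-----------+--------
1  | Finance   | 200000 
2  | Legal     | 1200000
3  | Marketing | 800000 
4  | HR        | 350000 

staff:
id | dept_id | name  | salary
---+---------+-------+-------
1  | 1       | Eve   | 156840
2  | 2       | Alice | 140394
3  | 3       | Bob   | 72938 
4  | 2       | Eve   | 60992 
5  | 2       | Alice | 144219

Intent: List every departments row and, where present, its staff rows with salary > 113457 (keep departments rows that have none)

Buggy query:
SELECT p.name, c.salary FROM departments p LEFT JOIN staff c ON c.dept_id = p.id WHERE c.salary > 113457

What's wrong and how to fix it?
Bug: A WHERE condition on the right-hand table after LEFT JOIN drops unmatched parents

Fix: Put 'c.salary > 113457' in the JOIN's ON clause instead of WHERE

Corrected query:
SELECT p.name, c.salary FROM departments p LEFT JOIN staff c ON c.dept_id = p.id AND c.salary > 113457

Result:
name      | salary
----------+-------
Finance   | 156840
Legal     | 140394
Legal     | 144219
Marketing | NULL  
HR        | NULL  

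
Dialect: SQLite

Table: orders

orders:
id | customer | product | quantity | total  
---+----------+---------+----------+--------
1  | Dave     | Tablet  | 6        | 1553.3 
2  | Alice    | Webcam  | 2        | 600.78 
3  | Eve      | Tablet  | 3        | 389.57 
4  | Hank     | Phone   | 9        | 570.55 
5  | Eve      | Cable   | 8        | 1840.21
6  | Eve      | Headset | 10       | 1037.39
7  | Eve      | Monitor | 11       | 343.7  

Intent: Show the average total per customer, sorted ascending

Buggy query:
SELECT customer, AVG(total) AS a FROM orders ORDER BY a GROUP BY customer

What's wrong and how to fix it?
Bug: GROUP BY must precede ORDER BY

Fix: Move ORDER BY to the end, after GROUP BY

Corrected query:
SELECT customer, AVG(total) AS a FROM orders GROUP BY customer ORDER BY a

Result:
customer | a       
---------+---------
Hank     | 570.55  
Alice    | 600.78  
Eve      | 902.7175
Dave     | 1553.3  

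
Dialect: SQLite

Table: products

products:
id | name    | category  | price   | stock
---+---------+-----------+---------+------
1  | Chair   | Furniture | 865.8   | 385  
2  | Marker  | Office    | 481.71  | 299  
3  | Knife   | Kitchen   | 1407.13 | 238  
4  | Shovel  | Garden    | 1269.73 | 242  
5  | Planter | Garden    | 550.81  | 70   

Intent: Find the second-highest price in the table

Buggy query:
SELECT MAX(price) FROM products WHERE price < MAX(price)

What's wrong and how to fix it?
Bug: The inner MAX is an aggregate inside WHERE, which is not allowed

Fix: Compute the overall MAX in a subquery, then take MAX of rows below it

Corrected query:
SELECT MAX(price) FROM products WHERE price < (SELECT MAX(price) FROM products)

Result:
MAX(price)
----------
1269.73   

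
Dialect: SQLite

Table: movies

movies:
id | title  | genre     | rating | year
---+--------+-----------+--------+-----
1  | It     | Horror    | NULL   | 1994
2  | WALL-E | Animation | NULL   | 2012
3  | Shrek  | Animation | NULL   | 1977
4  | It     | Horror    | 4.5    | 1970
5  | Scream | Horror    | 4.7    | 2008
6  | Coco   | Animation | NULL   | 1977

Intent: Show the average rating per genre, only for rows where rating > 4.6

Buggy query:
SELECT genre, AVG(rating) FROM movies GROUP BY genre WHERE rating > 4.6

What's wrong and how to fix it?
Bug: Row-level WHERE must come before GROUP BY in the clause order

Fix: Move the WHERE clause before GROUP BY

Corrected query:
SELECT genre, AVG(rating) FROM movies WHERE rating > 4.6 GROUP BY genre

Result:
genre  | AVG(rating)
-------+------------
Horror | 4.7        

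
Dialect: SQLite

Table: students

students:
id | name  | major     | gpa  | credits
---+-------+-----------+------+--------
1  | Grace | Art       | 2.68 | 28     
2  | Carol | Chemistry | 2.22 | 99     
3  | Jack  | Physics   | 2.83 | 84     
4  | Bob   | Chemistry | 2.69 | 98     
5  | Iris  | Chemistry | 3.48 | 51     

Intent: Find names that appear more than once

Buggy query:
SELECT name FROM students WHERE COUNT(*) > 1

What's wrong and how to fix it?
Bug: WHERE can't reference COUNT(*); aggregates are computed after WHERE

Fix: GROUP BY name, then filter groups with HAVING COUNT(*) > 1

Corrected query:
SELECT name FROM students GROUP BY name HAVING COUNT(*) > 1

Result:
(no rows)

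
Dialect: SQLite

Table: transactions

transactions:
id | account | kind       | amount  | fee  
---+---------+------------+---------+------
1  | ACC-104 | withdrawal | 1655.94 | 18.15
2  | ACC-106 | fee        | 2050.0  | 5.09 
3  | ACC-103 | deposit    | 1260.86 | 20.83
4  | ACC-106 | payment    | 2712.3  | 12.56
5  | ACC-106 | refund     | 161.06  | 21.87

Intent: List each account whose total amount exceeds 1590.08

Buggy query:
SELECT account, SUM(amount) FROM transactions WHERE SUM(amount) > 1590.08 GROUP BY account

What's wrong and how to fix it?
Bug: SUM(amount) is an aggregate, but WHERE filters rows before aggregation

Fix: Move the aggregate condition to a HAVING clause

Corrected query:
SELECT account, SUM(amount) FROM transactions GROUP BY account HAVING SUM(amount) > 1590.08

Result:
account | SUM(amount)
--------+------------
ACC-104 | 1655.94    
ACC-106 | 4923.36    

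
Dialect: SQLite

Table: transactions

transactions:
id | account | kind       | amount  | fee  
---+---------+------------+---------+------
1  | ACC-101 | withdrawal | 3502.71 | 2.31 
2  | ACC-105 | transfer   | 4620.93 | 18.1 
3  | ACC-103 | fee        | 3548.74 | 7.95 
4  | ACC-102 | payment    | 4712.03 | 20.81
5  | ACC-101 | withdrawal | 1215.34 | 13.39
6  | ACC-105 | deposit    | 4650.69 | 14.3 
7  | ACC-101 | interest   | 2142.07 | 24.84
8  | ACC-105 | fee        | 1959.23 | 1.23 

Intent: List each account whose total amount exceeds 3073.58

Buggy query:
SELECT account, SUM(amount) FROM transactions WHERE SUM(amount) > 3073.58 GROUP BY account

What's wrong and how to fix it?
Bug: Aggregate functions cannot appear in a WHERE clause

Fix: Move the aggregate condition to a HAVING clause

Corrected query:
SELECT account, SUM(amount) FROM transactions GROUP BY account HAVING SUM(amount) > 3073.58

Result:
account | SUM(amount)
--------+------------
ACC-101 | 6860.12    
ACC-102 | 4712.03    
ACC-103 | 3548.74    
ACC-105 | 11230.85   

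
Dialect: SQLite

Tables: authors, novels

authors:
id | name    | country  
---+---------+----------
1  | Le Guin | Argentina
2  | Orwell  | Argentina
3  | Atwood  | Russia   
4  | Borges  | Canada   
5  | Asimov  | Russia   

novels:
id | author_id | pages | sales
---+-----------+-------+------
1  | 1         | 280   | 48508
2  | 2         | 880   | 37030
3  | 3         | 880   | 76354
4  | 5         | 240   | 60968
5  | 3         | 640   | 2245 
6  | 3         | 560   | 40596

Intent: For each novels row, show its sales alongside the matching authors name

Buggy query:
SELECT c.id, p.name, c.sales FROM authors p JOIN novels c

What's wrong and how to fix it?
Bug: Missing join condition: each novels row is matched to all authors rows instead of just its own

Fix: Specify the join condition linking the foreign key to the parent id

Corrected query:
SELECT c.id, p.name, c.sales FROM authors p JOIN novels c ON c.author_id = p.id

Result:
id | name    | sales
---+---------+------
1  | Le Guin | 48508
2  | Orwell  | 37030
3  | Atwood  | 76354
4  | Asimov  | 60968
5  | Atwood  | 2245 
6  | Atwood  | 40596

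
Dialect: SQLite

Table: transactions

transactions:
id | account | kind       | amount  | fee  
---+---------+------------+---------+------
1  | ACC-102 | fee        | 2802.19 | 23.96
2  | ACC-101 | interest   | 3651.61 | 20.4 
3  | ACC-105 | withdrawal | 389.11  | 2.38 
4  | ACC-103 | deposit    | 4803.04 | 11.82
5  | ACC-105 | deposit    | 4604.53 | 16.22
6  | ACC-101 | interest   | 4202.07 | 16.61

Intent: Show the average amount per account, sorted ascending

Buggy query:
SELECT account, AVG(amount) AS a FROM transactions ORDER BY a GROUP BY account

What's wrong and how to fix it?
Bug: ORDER BY appears before GROUP BY; SQL clause order requires GROUP BY first

Fix: Reorder: SELECT … FROM … GROUP BY … ORDER BY …

Corrected query:
SELECT account, AVG(amount) AS a FROM transactions GROUP BY account ORDER BY a

Result:
account | a      
--------+--------
ACC-105 | 2496.82
ACC-102 | 2802.19
ACC-101 | 3926.84
ACC-103 | 4803.04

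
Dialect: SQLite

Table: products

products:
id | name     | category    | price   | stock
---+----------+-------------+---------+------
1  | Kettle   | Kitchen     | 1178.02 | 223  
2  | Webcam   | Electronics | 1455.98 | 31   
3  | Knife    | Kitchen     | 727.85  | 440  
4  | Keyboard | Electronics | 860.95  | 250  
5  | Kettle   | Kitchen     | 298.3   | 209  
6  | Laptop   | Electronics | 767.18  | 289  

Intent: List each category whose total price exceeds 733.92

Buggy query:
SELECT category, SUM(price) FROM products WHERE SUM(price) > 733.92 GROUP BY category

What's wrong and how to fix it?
Bug: Aggregate functions cannot appear in a WHERE clause

Fix: Use HAVING (which filters groups after aggregation) instead of WHERE

Corrected query:
SELECT category, SUM(price) FROM products GROUP BY category HAVING SUM(price) > 733.92

Result:
category    | SUM(price)
------------+-----------
Electronics | 3084.11   
Kitchen     | 2204.17   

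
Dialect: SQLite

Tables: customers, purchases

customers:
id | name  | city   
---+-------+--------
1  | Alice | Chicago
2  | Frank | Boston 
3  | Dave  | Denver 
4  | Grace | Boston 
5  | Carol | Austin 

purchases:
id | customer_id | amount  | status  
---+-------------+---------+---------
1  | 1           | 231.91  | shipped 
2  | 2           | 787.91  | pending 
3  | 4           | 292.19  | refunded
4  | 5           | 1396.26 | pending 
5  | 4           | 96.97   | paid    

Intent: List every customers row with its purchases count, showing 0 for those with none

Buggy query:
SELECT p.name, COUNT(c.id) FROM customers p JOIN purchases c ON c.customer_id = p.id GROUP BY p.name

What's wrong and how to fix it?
Bug: An inner join excludes parents with zero children

Fix: Switch to LEFT JOIN to retain unmatched parent rows

Corrected query:
SELECT p.name, COUNT(c.id) FROM customers p LEFT JOIN purchases c ON c.customer_id = p.id GROUP BY p.name

Result:
name  | COUNT(c.id)
------+------------
Alice | 1          
Carol | 1          
Dave  | 0          
Frank | 1          
Grace | 2          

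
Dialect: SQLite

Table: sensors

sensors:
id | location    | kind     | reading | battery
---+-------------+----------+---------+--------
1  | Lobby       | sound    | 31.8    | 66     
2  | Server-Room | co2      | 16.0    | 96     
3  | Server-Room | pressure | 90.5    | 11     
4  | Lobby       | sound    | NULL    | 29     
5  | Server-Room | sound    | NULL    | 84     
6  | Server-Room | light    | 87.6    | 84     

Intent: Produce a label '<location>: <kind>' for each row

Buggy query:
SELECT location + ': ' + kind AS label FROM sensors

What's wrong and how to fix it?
Bug: SQLite uses || for string concatenation; + coerces text to numbers (yielding 0)

Fix: Use the || operator for string concatenation

Corrected query:
SELECT location || ': ' || kind AS label FROM sensors

Result:
label                
---------------------
Lobby: sound         
Server-Room: co2     
Server-Room: pressure
Lobby: sound         
Server-Room: sound   
Server-Room: light   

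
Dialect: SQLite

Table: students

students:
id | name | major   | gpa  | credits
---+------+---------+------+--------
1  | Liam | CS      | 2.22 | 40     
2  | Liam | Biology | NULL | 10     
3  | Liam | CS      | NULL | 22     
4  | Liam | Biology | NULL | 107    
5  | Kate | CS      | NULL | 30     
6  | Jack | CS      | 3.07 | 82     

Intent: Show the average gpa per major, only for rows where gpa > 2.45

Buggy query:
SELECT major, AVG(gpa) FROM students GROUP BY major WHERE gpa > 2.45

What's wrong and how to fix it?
Bug: Row-level WHERE must come before GROUP BY in the clause order

Fix: Move the WHERE clause before GROUP BY

Corrected query:
SELECT major, AVG(gpa) FROM students WHERE gpa > 2.45 GROUP BY major

Result:
major | AVG(gpa)
------+---------
CS    | 3.07    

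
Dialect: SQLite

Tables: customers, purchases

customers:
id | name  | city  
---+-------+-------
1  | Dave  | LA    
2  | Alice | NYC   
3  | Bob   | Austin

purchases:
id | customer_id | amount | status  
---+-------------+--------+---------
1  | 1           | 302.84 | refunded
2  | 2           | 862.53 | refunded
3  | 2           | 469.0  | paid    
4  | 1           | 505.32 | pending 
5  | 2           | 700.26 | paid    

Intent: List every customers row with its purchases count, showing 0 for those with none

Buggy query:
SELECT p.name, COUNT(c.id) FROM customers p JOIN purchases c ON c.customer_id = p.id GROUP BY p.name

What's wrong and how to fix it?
Bug: An inner join excludes parents with zero children

Fix: Use LEFT JOIN so parents without children still appear (COUNT(c.id) gives 0)

Corrected query:
SELECT p.name, COUNT(c.id) FROM customers p LEFT JOIN purchases c ON c.customer_id = p.id GROUP BY p.name

Result:
name  | COUNT(c.id)
------+------------
Alice | 3          
Bob   | 0          
Dave  | 2          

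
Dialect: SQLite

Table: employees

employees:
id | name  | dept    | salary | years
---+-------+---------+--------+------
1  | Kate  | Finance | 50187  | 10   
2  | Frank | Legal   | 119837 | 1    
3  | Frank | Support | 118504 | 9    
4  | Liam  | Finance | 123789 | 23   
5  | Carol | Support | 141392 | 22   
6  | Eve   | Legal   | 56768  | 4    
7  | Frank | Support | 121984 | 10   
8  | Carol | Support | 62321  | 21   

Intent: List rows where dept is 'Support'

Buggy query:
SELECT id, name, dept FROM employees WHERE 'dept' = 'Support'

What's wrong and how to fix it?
Bug: Single quotes denote string literals in SQL; the column name is being compared as a constant string

Fix: Remove the quotes around the column name (or use double quotes for an identifier)

Corrected query:
SELECT id, name, dept FROM employees WHERE dept = 'Support'

Result:
id | name  | dept   
---+-------+--------
3  | Frank | Support
5  | Carol | Support
7  | Frank | Support
8  | Carol | Support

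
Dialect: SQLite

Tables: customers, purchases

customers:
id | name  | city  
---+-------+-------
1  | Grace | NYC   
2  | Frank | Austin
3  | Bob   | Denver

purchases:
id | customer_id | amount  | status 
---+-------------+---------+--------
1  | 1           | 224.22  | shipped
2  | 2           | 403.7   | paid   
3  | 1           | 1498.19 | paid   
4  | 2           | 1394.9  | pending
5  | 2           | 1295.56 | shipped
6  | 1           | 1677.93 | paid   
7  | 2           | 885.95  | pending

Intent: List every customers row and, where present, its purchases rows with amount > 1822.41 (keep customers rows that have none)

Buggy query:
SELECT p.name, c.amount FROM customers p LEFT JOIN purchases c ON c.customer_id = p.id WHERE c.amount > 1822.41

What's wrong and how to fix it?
Bug: A WHERE condition on the right-hand table after LEFT JOIN drops unmatched parents

Fix: Put 'c.amount > 1822.41' in the JOIN's ON clause instead of WHERE

Corrected query:
SELECT p.name, c.amount FROM customers p LEFT JOIN purchases c ON c.customer_id = p.id AND c.amount > 1822.41

Result:
name  | amount
------+-------
Grace | NULL  
Frank | NULL  
Bob   | NULL  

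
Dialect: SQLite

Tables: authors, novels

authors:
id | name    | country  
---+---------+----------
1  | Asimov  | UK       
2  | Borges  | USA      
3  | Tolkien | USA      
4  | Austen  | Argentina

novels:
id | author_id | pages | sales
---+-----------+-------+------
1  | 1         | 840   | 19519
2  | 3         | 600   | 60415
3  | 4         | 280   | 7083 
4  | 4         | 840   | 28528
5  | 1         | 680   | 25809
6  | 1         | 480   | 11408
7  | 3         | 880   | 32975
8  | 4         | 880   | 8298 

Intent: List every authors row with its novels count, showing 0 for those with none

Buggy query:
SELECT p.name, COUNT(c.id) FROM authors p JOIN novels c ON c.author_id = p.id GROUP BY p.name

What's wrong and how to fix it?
Bug: INNER JOIN drops authors rows that have no matching novels rows

Fix: Use LEFT JOIN so parents without children still appear (COUNT(c.id) gives 0)

Corrected query:
SELECT p.name, COUNT(c.id) FROM authors p LEFT JOIN novels c ON c.author_id = p.id GROUP BY p.name

Result:
name    | COUNT(c.id)
--------+------------
Asimov  | 3          
Austen  | 3          
Borges  | 0          
Tolkien | 2          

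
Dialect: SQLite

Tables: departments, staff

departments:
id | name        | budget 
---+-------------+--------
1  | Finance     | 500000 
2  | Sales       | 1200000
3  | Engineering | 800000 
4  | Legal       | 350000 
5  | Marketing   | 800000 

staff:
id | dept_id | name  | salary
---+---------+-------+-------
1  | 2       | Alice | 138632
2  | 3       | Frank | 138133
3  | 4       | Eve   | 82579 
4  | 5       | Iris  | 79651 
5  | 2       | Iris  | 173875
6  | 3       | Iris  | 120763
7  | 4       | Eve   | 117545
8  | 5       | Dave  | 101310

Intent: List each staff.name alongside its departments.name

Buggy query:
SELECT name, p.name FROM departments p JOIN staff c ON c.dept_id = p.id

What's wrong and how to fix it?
Bug: 'name' exists in both joined tables, so the database can't tell which one is meant

Fix: Prefix ambiguous columns with the table alias

Corrected query:
SELECT c.name, p.name FROM departments p JOIN staff c ON c.dept_id = p.id

Result:
name  | name       
------+------------
Alice | Sales      
Frank | Engineering
Eve   | Legal      
Iris  | Marketing  
Iris  | Sales      
Iris  | Engineering
Eve   | Legal      
Dave  | Marketing  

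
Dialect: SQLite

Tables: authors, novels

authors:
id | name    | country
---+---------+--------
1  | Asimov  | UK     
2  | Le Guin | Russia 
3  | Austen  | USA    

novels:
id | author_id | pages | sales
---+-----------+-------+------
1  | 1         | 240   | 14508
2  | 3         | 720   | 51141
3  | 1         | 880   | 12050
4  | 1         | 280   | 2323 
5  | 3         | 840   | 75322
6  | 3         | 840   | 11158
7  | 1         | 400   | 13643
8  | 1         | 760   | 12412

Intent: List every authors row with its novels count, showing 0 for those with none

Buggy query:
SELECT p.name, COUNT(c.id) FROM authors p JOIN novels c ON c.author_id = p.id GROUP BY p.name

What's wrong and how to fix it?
Bug: An inner join excludes parents with zero children

Fix: Switch to LEFT JOIN to retain unmatched parent rows

Corrected query:
SELECT p.name, COUNT(c.id) FROM authors p LEFT JOIN novels c ON c.author_id = p.id GROUP BY p.name

Result:
name    | COUNT(c.id)
--------+------------
Asimov  | 5          
Austen  | 3          
Le Guin | 0          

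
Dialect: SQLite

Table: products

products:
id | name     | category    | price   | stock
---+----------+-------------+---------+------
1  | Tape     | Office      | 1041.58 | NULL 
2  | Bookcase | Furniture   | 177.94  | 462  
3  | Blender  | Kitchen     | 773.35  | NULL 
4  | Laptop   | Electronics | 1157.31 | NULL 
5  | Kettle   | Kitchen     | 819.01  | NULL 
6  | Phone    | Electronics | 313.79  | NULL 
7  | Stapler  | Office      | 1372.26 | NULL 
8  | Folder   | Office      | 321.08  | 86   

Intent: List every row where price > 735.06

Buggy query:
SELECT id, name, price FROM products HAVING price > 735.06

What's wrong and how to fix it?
Bug: This is a non-aggregate query (no GROUP BY, no aggregates), so in SQLite the HAVING clause is invalid here; a row-level condition belongs in WHERE

Fix: Replace HAVING with WHERE since the condition applies to individual rows

Corrected query:
SELECT id, name, price FROM products WHERE price > 735.06

Result:
id | name    | price  
---+---------+--------
1  | Tape    | 1041.58
3  | Blender | 773.35 
4  | Laptop  | 1157.31
5  | Kettle  | 819.01 
7  | Stapler | 1372.26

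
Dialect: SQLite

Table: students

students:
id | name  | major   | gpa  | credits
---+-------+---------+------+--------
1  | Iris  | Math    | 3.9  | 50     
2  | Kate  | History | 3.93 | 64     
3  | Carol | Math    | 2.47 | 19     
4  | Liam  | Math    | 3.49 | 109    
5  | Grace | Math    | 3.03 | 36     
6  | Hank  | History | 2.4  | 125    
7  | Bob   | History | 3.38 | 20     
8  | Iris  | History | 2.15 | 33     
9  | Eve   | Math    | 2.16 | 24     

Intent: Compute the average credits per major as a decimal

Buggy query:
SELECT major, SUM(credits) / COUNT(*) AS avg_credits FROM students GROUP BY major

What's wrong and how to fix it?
Bug: Both operands are integers, so '/' performs integer division and truncates

Fix: Cast one side to REAL so the division keeps the fractional part

Corrected query:
SELECT major, SUM(credits) * 1.0 / COUNT(*) AS avg_credits FROM students GROUP BY major

Result:
major   | avg_credits
--------+------------
History | 60.5       
Math    | 47.6       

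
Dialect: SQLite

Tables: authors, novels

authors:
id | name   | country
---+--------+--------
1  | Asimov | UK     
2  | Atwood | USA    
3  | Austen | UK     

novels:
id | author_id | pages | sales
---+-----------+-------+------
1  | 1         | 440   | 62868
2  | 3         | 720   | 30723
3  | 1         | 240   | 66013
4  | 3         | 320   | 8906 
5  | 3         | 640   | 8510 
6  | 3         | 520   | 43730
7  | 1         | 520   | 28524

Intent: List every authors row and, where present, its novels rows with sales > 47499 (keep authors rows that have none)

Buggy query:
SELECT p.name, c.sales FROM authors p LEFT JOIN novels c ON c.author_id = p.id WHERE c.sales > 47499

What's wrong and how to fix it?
Bug: A WHERE condition on the right-hand table after LEFT JOIN drops unmatched parents

Fix: Move the right-table condition into the ON clause so unmatched parents are kept

Corrected query:
SELECT p.name, c.sales FROM authors p LEFT JOIN novels c ON c.author_id = p.id AND c.sales > 47499

Result:
name   | sales
-------+------
Asimov | 62868
Asimov | 66013
Atwood | NULL 
Austen | NULL 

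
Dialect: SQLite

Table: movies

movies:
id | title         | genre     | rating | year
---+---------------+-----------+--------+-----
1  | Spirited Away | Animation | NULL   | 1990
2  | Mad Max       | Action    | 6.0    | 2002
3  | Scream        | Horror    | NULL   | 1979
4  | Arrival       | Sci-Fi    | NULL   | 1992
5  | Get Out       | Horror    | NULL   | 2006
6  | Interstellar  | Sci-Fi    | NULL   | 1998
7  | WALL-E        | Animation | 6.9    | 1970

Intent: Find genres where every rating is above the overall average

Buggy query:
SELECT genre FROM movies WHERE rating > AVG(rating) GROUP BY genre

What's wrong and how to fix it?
Bug: AVG() is an aggregate; it can't sit directly in WHERE

Fix: Use a subquery for AVG and a HAVING MIN(...) filter so the condition holds for every row in the group

Corrected query:
SELECT genre FROM movies GROUP BY genre HAVING MIN(rating) > (SELECT AVG(rating) FROM movies)

Result:
genre    
---------
Animation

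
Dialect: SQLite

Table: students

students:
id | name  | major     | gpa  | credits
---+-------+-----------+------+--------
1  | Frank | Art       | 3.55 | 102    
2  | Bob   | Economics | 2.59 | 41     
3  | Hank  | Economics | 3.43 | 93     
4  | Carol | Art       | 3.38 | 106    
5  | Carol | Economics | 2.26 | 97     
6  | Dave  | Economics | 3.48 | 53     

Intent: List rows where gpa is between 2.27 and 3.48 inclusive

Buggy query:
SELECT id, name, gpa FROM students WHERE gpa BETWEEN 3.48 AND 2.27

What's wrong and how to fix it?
Bug: BETWEEN expects the lower bound first; with 3.48 AND 2.27 the range is empty

Fix: Write BETWEEN 2.27 AND 3.48

Corrected query:
SELECT id, name, gpa FROM students WHERE gpa BETWEEN 2.27 AND 3.48

Result:
id | name  | gpa 
---+-------+-----
2  | Bob   | 2.59
3  | Hank  | 3.43
4  | Carol | 3.38
6  | Dave  | 3.48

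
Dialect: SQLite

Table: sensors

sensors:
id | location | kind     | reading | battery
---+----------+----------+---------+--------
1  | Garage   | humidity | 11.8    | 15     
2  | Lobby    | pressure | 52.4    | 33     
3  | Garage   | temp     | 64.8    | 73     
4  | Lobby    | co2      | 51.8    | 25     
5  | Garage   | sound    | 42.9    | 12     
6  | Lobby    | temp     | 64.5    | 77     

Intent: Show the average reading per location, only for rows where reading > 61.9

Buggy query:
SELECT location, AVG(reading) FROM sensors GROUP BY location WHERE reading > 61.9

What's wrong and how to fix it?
Bug: WHERE cannot follow GROUP BY

Fix: Move the WHERE clause before GROUP BY

Corrected query:
SELECT location, AVG(reading) FROM sensors WHERE reading > 61.9 GROUP BY location

Result:
location | AVG(reading)
---------+-------------
Garage   | 64.8        
Lobby    | 64.5        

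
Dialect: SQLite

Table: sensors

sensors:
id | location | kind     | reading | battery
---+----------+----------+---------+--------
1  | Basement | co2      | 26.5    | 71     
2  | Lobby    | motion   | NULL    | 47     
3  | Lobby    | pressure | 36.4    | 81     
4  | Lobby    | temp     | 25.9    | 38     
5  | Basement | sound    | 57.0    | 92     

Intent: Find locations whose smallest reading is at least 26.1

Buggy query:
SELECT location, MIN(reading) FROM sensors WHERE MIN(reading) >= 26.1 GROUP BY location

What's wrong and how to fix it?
Bug: Aggregates like MIN are computed per group after WHERE runs

Fix: Use HAVING for the per-group MIN condition

Corrected query:
SELECT location, MIN(reading) FROM sensors GROUP BY location HAVING MIN(reading) >= 26.1

Result:
location | MIN(reading)
---------+-------------
Basement | 26.5        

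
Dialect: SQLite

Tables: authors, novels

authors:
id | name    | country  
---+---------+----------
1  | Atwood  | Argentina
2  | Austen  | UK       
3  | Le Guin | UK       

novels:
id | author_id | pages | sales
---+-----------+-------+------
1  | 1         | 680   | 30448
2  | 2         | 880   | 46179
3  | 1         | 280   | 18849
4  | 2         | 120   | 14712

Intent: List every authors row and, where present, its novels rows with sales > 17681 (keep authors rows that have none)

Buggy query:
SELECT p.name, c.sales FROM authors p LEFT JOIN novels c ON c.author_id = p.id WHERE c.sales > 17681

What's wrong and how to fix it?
Bug: A WHERE condition on the right-hand table after LEFT JOIN drops unmatched parents

Fix: Move the right-table condition into the ON clause so unmatched parents are kept

Corrected query:
SELECT p.name, c.sales FROM authors p LEFT JOIN novels c ON c.author_id = p.id AND c.sales > 17681

Result:
name    | sales
--------+------
Atwood  | 18849
Atwood  | 30448
Austen  | 46179
Le Guin | NULL 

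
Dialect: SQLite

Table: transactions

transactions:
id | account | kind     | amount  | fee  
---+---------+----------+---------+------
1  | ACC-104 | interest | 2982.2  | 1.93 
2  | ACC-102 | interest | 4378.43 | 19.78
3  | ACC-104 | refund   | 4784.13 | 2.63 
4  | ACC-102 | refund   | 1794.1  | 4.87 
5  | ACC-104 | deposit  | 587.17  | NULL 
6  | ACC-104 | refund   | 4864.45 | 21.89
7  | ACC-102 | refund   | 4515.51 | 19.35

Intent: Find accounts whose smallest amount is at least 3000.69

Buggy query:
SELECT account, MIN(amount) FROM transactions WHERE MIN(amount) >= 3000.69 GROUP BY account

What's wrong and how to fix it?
Bug: MIN() in WHERE is a misuse of aggregate

Fix: Use HAVING for the per-group MIN condition

Corrected query:
SELECT account, MIN(amount) FROM transactions GROUP BY account HAVING MIN(amount) >= 3000.69

Result:
(no rows)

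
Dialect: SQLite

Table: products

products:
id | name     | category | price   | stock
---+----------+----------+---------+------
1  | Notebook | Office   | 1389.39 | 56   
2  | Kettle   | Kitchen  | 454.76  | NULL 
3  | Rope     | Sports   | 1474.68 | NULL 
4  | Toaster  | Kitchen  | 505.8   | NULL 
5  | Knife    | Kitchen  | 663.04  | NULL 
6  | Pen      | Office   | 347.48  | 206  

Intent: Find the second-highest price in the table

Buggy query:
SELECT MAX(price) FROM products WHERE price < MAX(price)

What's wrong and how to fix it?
Bug: The inner MAX is an aggregate inside WHERE, which is not allowed

Fix: Put the inner MAX in a scalar subquery

Corrected query:
SELECT MAX(price) FROM products WHERE price < (SELECT MAX(price) FROM products)

Result:
MAX(price)
----------
1389.39   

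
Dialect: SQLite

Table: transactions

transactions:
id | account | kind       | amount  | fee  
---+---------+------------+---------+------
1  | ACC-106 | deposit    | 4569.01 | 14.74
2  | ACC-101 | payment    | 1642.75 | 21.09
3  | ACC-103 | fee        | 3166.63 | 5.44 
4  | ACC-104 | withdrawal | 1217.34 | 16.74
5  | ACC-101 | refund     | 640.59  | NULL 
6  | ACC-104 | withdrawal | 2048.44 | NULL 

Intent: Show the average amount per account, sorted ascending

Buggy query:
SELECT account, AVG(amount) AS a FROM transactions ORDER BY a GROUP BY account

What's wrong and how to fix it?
Bug: ORDER BY appears before GROUP BY; SQL clause order requires GROUP BY first

Fix: Reorder: SELECT … FROM … GROUP BY … ORDER BY …

Corrected query:
SELECT account, AVG(amount) AS a FROM transactions GROUP BY account ORDER BY a

Result:
account | a      
--------+--------
ACC-101 | 1141.67
ACC-104 | 1632.89
ACC-103 | 3166.63
ACC-106 | 4569.01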